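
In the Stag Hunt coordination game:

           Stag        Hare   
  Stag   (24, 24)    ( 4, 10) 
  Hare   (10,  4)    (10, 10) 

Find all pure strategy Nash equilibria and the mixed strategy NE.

Pure NE: (Stag, Stag) and (Hare, Hare); Mixed NE: p = 0.3, q = 0.3

Work:
Check pure NE:
(Stag, Stag): (24, 24) - no unilateral deviation beneficial
(Hare, Hare): (10, 10) - no unilateral deviation beneficial
Mixed NE: P1 plays Stag with p = 0.3, P2 plays Stag with q = 0.3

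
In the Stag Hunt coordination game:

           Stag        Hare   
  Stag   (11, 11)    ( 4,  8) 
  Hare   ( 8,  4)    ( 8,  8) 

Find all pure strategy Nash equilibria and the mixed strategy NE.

Pure NE: (Stag, Stag) and (Hare, Hare); Mixed NE: p = 0.5714, q = 0.5714

Work:
Check pure NE:
(Stag, Stag): (11, 11) - no unilateral deviation beneficial
(Hare, Hare): (8, 8) - no unilateral deviation beneficial
Mixed NE: P1 plays Stag with p = 0.5714, P2 plays Stag with q = 0.5714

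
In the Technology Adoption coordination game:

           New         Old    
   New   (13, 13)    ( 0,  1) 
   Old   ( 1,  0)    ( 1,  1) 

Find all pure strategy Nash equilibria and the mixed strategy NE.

Pure NE: (New, New) and (Old, Old); Mixed NE: p = 0.0769, q = 0.0769

Work:
Check pure NE:
(New, New): (13, 13) - no unilateral deviation beneficial
(Old, Old): (1, 1) - no unilateral deviation beneficial
Mixed NE: P1 plays New with p = 0.0769, P2 plays New with q = 0.0769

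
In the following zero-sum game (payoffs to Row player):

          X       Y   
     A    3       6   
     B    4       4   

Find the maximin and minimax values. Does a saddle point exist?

Maximin = 4, Minimax = 4, Saddle: True

Work:
Row minimums: [3, 4] → maximin = 4
Column maximums: [4, 6] → minimax = 4
Saddle point exists! Game value = 4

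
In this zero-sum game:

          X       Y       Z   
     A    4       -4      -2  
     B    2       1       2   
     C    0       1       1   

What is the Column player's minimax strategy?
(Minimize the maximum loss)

Column should play Y, value = 1

Work:
Column player minimizes Row's maximum payoff:
Column X: max payoff to Row = 4
Column Y: max payoff to Row = 1
Column Z: max payoff to Row = 2
Minimum is 1, achieved by column Y.
Minimax strategy: Y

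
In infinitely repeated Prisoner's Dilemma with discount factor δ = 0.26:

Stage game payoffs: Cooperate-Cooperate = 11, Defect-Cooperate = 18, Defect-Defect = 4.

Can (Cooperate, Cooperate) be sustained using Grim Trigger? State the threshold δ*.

δ* = 0.5; since δ = 0.26 < 0.5, cooperation cannot be sustained

Work:
For Grim Trigger:
Cooperate forever: 11/(1-δ)
Defect then punished: 18 + 4·δ/(1-δ)
Need: 11/(1-δ) ≥ 18 + 4·δ/(1-δ)
Solving: δ ≥ (T-R)/(T-P) = (18-11)/(18-4) = 0.5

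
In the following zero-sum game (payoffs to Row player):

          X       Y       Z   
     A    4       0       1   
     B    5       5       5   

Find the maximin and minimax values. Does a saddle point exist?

Maximin = 5, Minimax = 5, Saddle: True

Work:
Row minimums: [0, 5] → maximin = 5
Column maximums: [5, 5, 5] → minimax = 5
Saddle point exists! Game value = 5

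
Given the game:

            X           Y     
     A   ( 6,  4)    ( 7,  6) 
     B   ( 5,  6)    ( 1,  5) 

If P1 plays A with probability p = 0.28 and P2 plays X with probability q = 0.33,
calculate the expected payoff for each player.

E[P1] = 3.538, E[P2] = 5.3328

Work:
E[P1] = p·q·π₁(A,X) + p·(1-q)·π₁(A,Y) + (1-p)·q·π₁(B,X) + (1-p)·(1-q)·π₁(B,Y)
= 0.28·0.33·6 + 0.28·0.67·7 + 0.72·0.33·5 + 0.72·0.67·1
= 3.538

E[P2] = 5.3328 (similar calculation)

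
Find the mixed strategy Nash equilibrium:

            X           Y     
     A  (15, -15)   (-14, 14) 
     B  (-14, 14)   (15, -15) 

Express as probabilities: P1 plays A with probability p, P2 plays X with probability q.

p = 0.5, q = 0.5

Work:
Find probabilities that make opponent indifferent:
P2 chooses q to make P1 indifferent between A and B
P1 chooses p to make P2 indifferent between X and Y
Mixed NE: P1 plays (A: 0.5, B: 0.5), P2 plays (X: 0.5, Y: 0.5)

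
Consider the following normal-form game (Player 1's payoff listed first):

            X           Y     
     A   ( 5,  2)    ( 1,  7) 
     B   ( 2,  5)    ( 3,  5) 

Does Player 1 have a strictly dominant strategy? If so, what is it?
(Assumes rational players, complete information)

No strictly dominant strategy exists for Player 1

Work:
A strategy strictly dominates another if it gives a strictly higher payoff against every opponent action. Compare each pair of P1's strategies column-by-column:
  A vs B: [5 vs 2, 1 vs 3] → A does not strictly dominate B (column Y: 1 ≤ 3)
  B vs A: [2 vs 5, 3 vs 1] → B does not strictly dominate A (column X: 2 ≤ 5)
No single strategy strictly dominates all others → no strictly dominant strategy.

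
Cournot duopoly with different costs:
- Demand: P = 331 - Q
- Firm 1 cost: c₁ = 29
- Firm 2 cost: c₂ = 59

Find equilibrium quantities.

q₁* = 110.67, q₂* = 80.67

Work:
Reaction: q₁ = (331 - 29 - q₂)/2
Reaction: q₂ = (331 - 59 - q₁)/2
Solve simultaneously:
q₁* = (331 - 2×29 + 59)/3 = 110.67
q₂* = (331 - 2×59 + 29)/3 = 80.67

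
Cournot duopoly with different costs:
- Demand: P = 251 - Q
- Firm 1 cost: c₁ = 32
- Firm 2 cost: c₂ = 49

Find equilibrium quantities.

q₁* = 78.67, q₂* = 61.67

Work:
Reaction: q₁ = (251 - 32 - q₂)/2
Reaction: q₂ = (251 - 49 - q₁)/2
Solve simultaneously:
q₁* = (251 - 2×32 + 49)/3 = 78.67
q₂* = (251 - 2×49 + 32)/3 = 61.67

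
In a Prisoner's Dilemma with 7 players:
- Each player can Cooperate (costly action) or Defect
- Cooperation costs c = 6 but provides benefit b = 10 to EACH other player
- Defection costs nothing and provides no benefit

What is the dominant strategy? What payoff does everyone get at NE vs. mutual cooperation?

Dominant: Defect; NE payoff = 0; Coop payoff = 54

Work:
Defect dominates (saves cost c = 6, benefit to others is external)
NE: All defect → everyone gets 0
If all cooperate: each receives (6)×10 - 6 = 54
Social dilemma: 54 > 0 but NE gives 0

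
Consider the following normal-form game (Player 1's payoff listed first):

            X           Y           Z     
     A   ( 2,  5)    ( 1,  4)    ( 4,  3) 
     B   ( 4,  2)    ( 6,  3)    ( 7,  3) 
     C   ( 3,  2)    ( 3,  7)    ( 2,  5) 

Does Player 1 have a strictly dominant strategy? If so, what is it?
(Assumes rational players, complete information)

Yes, Player 1's strictly dominant strategy is B

Work:
A strategy strictly dominates another if it gives a strictly higher payoff against every opponent action. Compare each pair of P1's strategies column-by-column:
  A vs B: [2 vs 4, 1 vs 6, 4 vs 7] → A does not strictly dominate B (column X: 2 ≤ 4)
  A vs C: [2 vs 3, 1 vs 3, 4 vs 2] → A does not strictly dominate C (column X: 2 ≤ 3)
  B vs A: [4 vs 2, 6 vs 1, 7 vs 4] → B strictly dominates A
  B vs C: [4 vs 3, 6 vs 3, 7 vs 2] → B strictly dominates C
  C vs A: [3 vs 2, 3 vs 1, 2 vs 4] → C does not strictly dominate A (column Z: 2 ≤ 4)
  C vs B: [3 vs 4, 3 vs 6, 2 vs 7] → C does not strictly dominate B (column X: 3 ≤ 4)
B strictly dominates every other strategy → strictly dominant.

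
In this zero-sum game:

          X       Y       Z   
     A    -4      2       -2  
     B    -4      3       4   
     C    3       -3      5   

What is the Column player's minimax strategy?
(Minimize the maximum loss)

Column should play X or Y (all achieve the minimum), value = 3

Work:
Column player minimizes Row's maximum payoff:
Column X: max payoff to Row = 3
Column Y: max payoff to Row = 3
Column Z: max payoff to Row = 5
Minimum is 3, achieved by columns X, Y (tied).
Each of X or Y is a minimax strategy.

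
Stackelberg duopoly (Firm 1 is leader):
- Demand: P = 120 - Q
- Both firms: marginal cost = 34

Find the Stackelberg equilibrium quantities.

q₁* (leader) = 43.0, q₂* (follower) = 21.5

Work:
Follower's reaction: q₂ = (a - c - q₁)/2
Leader substitutes: π₁ = q₁·(a - q₁ - (a-c-q₁)/2 - c)
FOC: q₁* = (120 - 34)/2 = 43.00
Then: q₂* = (120 - 34 - 43.0)/2 = 21.50
Leader has first-mover advantage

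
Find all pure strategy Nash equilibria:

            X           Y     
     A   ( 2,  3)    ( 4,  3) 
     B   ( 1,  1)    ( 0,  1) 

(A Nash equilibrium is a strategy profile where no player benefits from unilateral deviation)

Nash equilibrium: (A, X), (A, Y)

Work:
Best responses:
  P1 vs X: payoffs [2, 1] → best response A (payoff 2)
  P1 vs Y: payoffs [4, 0] → best response A (payoff 4)
  P2 vs A: payoffs [3, 3] → best response X/Y (payoff 3)
  P2 vs B: payoffs [1, 1] → best response X/Y (payoff 1)
Mutual best responses: (A,X), (A,Y) → Nash equilibria.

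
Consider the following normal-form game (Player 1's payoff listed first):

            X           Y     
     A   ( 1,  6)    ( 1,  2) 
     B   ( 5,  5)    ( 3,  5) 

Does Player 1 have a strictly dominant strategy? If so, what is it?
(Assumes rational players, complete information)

Yes, Player 1's strictly dominant strategy is B

Work:
A strategy strictly dominates another if it gives a strictly higher payoff against every opponent action. Compare each pair of P1's strategies column-by-column:
  A vs B: [1 vs 5, 1 vs 3] → A does not strictly dominate B (column X: 1 ≤ 5)
  B vs A: [5 vs 1, 3 vs 1] → B strictly dominates A
B strictly dominates every other strategy → strictly dominant.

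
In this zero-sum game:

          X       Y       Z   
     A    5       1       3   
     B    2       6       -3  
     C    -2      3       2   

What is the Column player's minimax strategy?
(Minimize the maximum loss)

Column should play Z, value = 3

Work:
Column player minimizes Row's maximum payoff:
Column X: max payoff to Row = 5
Column Y: max payoff to Row = 6
Column Z: max payoff to Row = 3
Minimum is 3, achieved by column Z.
Minimax strategy: Z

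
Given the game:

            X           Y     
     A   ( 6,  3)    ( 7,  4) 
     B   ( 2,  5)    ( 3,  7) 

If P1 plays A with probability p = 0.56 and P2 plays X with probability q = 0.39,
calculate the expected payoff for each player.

E[P1] = 4.85, E[P2] = 4.7584

Work:
E[P1] = p·q·π₁(A,X) + p·(1-q)·π₁(A,Y) + (1-p)·q·π₁(B,X) + (1-p)·(1-q)·π₁(B,Y)
= 0.56·0.39·6 + 0.56·0.61·7 + 0.44·0.39·2 + 0.44·0.61·3
= 4.85

E[P2] = 4.7584 (similar calculation)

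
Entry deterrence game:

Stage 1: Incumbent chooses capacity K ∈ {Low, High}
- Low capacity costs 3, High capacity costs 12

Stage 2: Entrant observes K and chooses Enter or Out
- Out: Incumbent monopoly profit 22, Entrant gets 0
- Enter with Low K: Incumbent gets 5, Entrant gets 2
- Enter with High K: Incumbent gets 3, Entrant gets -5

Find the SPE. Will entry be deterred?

SPE: (High, Enter|Low, Out|High); Entry deterred. Incumbent net profit = 10

Work:
After Low K: Entrant enters (2 > 0)
After High K: Entrant stays out (-5 < 0)
Incumbent: Low → 5−3=2, High → 22−12=10
Incumbent chooses High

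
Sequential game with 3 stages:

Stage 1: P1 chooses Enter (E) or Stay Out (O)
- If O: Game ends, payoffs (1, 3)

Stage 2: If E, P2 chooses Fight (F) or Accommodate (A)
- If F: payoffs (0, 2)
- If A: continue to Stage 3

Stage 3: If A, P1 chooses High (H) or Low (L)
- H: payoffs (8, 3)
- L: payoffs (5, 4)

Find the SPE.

SPE: (E, A, H); Outcome (8, 3)

Work:
Stage 3: P1 chooses H (8 vs 5)
Stage 2: P2: F->2, A->3 (anticipating H). Choose A
Stage 1: P1: O->1, E->8 (anticipating A, H). Choose E
SPE path: E -> A -> H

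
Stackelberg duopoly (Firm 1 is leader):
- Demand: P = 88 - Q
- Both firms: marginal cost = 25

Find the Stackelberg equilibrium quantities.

q₁* (leader) = 31.5, q₂* (follower) = 15.75

Work:
Follower's reaction: q₂ = (a - c - q₁)/2
Leader substitutes: π₁ = q₁·(a - q₁ - (a-c-q₁)/2 - c)
FOC: q₁* = (88 - 25)/2 = 31.50
Then: q₂* = (88 - 25 - 31.5)/2 = 15.75
Leader has first-mover advantage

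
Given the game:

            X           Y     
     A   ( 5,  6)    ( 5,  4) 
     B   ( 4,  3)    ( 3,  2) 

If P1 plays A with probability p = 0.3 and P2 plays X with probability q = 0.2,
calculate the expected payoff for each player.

E[P1] = 3.74, E[P2] = 2.86

Work:
E[P1] = p·q·π₁(A,X) + p·(1-q)·π₁(A,Y) + (1-p)·q·π₁(B,X) + (1-p)·(1-q)·π₁(B,Y)
= 0.3·0.2·5 + 0.3·0.8·5 + 0.7·0.2·4 + 0.7·0.8·3
= 3.74

E[P2] = 2.86 (similar calculation)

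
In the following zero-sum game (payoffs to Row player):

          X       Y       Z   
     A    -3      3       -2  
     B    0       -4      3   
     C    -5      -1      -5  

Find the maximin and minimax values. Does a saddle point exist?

Maximin = -3, Minimax = 0, Saddle: False

Work:
Row minimums: [-3, -4, -5] → maximin = -3
Column maximums: [0, 3, 3] → minimax = 0
No saddle point (maximin ≠ minimax). Mixed strategy needed.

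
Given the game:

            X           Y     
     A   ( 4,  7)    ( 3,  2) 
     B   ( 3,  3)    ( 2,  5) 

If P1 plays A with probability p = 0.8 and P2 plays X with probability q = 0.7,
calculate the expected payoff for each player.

E[P1] = 3.5, E[P2] = 5.12

Work:
E[P1] = p·q·π₁(A,X) + p·(1-q)·π₁(A,Y) + (1-p)·q·π₁(B,X) + (1-p)·(1-q)·π₁(B,Y)
= 0.8·0.7·4 + 0.8·0.3·3 + 0.2·0.7·3 + 0.2·0.3·2
= 3.5

E[P2] = 5.12 (similar calculation)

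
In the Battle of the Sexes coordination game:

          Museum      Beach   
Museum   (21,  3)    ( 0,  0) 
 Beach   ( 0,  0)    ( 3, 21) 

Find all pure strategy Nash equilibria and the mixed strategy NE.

Pure NE: (Museum, Museum) and (Beach, Beach); Mixed NE: p = 0.875, q = 0.125

Work:
Check pure NE:
(Museum, Museum): (21, 3) - no unilateral deviation beneficial
(Beach, Beach): (3, 21) - no unilateral deviation beneficial
Mixed NE: P1 plays Museum with p = 0.875, P2 plays Museum with q = 0.125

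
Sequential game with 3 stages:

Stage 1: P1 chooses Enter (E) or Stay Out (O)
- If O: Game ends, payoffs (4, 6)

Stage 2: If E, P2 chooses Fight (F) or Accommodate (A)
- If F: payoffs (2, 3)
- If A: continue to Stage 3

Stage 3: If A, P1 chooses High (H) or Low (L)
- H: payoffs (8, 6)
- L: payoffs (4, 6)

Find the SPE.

SPE: (E, A, H); Outcome (8, 6)

Work:
Stage 3: P1 chooses H (8 vs 4)
Stage 2: P2: F->3, A->6 (anticipating H). Choose A
Stage 1: P1: O->4, E->8 (anticipating A, H). Choose E
SPE path: E -> A -> H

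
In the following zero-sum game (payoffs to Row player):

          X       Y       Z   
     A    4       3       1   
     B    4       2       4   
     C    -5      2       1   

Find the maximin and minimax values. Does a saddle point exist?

Maximin = 2, Minimax = 3, Saddle: False

Work:
Row minimums: [1, 2, -5] → maximin = 2
Column maximums: [4, 3, 4] → minimax = 3
No saddle point (maximin ≠ minimax). Mixed strategy needed.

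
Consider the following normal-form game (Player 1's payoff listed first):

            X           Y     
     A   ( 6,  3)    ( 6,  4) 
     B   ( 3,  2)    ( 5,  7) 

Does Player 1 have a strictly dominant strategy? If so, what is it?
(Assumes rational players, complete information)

Yes, Player 1's strictly dominant strategy is A

Work:
A strategy strictly dominates another if it gives a strictly higher payoff against every opponent action. Compare each pair of P1's strategies column-by-column:
  A vs B: [6 vs 3, 6 vs 5] → A strictly dominates B
  B vs A: [3 vs 6, 5 vs 6] → B does not strictly dominate A (column X: 3 ≤ 6)
A strictly dominates every other strategy → strictly dominant.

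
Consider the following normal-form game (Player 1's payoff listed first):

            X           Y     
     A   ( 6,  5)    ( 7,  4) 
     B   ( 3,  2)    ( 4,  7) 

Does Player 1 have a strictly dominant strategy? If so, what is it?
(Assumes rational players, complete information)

Yes, Player 1's strictly dominant strategy is A

Work:
A strategy strictly dominates another if it gives a strictly higher payoff against every opponent action. Compare each pair of P1's strategies column-by-column:
  A vs B: [6 vs 3, 7 vs 4] → A strictly dominates B
  B vs A: [3 vs 6, 4 vs 7] → B does not strictly dominate A (column X: 3 ≤ 6)
A strictly dominates every other strategy → strictly dominant.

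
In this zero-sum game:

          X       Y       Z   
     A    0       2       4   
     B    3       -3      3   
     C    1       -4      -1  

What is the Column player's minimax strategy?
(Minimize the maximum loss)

Column should play Y, value = 2

Work:
Column player minimizes Row's maximum payoff:
Column X: max payoff to Row = 3
Column Y: max payoff to Row = 2
Column Z: max payoff to Row = 4
Minimum is 2, achieved by column Y.
Minimax strategy: Y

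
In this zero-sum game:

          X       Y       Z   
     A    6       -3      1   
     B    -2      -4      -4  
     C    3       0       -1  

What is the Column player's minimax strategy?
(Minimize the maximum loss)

Column should play Y, value = 0

Work:
Column player minimizes Row's maximum payoff:
Column X: max payoff to Row = 6
Column Y: max payoff to Row = 0
Column Z: max payoff to Row = 1
Minimum is 0, achieved by column Y.
Minimax strategy: Y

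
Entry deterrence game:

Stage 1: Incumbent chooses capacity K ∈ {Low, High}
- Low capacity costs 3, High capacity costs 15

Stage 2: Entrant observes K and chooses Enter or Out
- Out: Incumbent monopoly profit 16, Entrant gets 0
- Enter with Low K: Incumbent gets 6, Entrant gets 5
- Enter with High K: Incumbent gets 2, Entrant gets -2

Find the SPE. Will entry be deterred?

SPE: (Low, Enter|Low, Out|High); Entry not deterred. Incumbent net profit = 3, Entrant gets 5

Work:
After Low K: Entrant enters (5 > 0)
After High K: Entrant stays out (-2 < 0)
Incumbent: Low → 6−3=3, High → 16−15=1
Incumbent chooses Low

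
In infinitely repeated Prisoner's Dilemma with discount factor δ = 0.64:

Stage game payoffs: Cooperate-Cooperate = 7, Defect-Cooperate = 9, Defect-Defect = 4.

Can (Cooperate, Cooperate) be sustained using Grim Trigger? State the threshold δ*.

δ* = 0.4; since δ = 0.64 ≥ 0.4, cooperation can be sustained

Work:
For Grim Trigger:
Cooperate forever: 7/(1-δ)
Defect then punished: 9 + 4·δ/(1-δ)
Need: 7/(1-δ) ≥ 9 + 4·δ/(1-δ)
Solving: δ ≥ (T-R)/(T-P) = (9-7)/(9-4) = 0.4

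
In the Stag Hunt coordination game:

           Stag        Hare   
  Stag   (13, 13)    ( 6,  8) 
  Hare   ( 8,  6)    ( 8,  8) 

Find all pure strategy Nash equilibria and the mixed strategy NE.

Pure NE: (Stag, Stag) and (Hare, Hare); Mixed NE: p = 0.2857, q = 0.2857

Work:
Check pure NE:
(Stag, Stag): (13, 13) - no unilateral deviation beneficial
(Hare, Hare): (8, 8) - no unilateral deviation beneficial
Mixed NE: P1 plays Stag with p = 0.2857, P2 plays Stag with q = 0.2857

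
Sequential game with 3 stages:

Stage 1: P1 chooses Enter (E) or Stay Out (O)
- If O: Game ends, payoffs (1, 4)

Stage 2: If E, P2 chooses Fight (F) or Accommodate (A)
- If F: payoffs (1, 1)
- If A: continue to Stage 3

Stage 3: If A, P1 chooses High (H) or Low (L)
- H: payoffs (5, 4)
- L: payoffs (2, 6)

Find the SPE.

SPE: (E, A, H); Outcome (5, 4)

Work:
Stage 3: P1 chooses H (5 vs 2)
Stage 2: P2: F->1, A->4 (anticipating H). Choose A
Stage 1: P1: O->1, E->5 (anticipating A, H). Choose E
SPE path: E -> A -> H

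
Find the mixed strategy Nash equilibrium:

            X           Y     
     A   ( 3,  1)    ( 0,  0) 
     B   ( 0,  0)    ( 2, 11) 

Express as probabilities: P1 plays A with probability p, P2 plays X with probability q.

p = 0.9167, q = 0.4

Work:
Find probabilities that make opponent indifferent:
P2 chooses q to make P1 indifferent between A and B
P1 chooses p to make P2 indifferent between X and Y
Mixed NE: P1 plays (A: 0.9167, B: 0.0833), P2 plays (X: 0.4, Y: 0.6)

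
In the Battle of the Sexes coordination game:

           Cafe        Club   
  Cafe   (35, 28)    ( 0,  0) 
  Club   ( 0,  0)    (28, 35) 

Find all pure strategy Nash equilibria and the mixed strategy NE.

Pure NE: (Cafe, Cafe) and (Club, Club); Mixed NE: p = 0.5556, q = 0.4444

Work:
Check pure NE:
(Cafe, Cafe): (35, 28) - no unilateral deviation beneficial
(Club, Club): (28, 35) - no unilateral deviation beneficial
Mixed NE: P1 plays Cafe with p = 0.5556, P2 plays Cafe with q = 0.4444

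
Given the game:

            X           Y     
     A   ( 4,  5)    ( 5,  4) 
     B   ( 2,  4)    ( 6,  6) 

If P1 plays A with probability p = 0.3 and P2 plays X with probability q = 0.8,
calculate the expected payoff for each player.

E[P1] = 3.22, E[P2] = 4.52

Work:
E[P1] = p·q·π₁(A,X) + p·(1-q)·π₁(A,Y) + (1-p)·q·π₁(B,X) + (1-p)·(1-q)·π₁(B,Y)
= 0.3·0.8·4 + 0.3·0.2·5 + 0.7·0.8·2 + 0.7·0.2·6
= 3.22

E[P2] = 4.52 (similar calculation)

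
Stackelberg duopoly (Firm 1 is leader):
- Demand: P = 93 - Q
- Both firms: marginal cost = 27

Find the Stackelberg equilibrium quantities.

q₁* (leader) = 33.0, q₂* (follower) = 16.5

Work:
Follower's reaction: q₂ = (a - c - q₁)/2
Leader substitutes: π₁ = q₁·(a - q₁ - (a-c-q₁)/2 - c)
FOC: q₁* = (93 - 27)/2 = 33.00
Then: q₂* = (93 - 27 - 33.0)/2 = 16.50
Leader has first-mover advantage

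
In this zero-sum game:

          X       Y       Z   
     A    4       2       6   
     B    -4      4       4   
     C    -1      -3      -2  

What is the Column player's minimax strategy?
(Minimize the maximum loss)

Column should play X or Y (all achieve the minimum), value = 4

Work:
Column player minimizes Row's maximum payoff:
Column X: max payoff to Row = 4
Column Y: max payoff to Row = 4
Column Z: max payoff to Row = 6
Minimum is 4, achieved by columns X, Y (tied).
Each of X or Y is a minimax strategy.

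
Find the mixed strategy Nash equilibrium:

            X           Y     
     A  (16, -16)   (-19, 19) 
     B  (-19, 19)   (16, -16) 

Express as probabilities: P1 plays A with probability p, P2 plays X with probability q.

p = 0.5, q = 0.5

Work:
Find probabilities that make opponent indifferent:
P2 chooses q to make P1 indifferent between A and B
P1 chooses p to make P2 indifferent between X and Y
Mixed NE: P1 plays (A: 0.5, B: 0.5), P2 plays (X: 0.5, Y: 0.5)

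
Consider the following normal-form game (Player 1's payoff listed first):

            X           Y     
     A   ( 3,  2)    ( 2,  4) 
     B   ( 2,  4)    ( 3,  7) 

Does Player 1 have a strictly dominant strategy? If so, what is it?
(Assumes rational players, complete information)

No strictly dominant strategy exists for Player 1

Work:
A strategy strictly dominates another if it gives a strictly higher payoff against every opponent action. Compare each pair of P1's strategies column-by-column:
  A vs B: [3 vs 2, 2 vs 3] → A does not strictly dominate B (column Y: 2 ≤ 3)
  B vs A: [2 vs 3, 3 vs 2] → B does not strictly dominate A (column X: 2 ≤ 3)
No single strategy strictly dominates all others → no strictly dominant strategy.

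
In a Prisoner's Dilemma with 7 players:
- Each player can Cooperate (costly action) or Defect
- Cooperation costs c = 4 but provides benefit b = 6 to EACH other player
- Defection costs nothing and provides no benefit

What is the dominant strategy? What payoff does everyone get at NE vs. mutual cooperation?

Dominant: Defect; NE payoff = 0; Coop payoff = 32

Work:
Defect dominates (saves cost c = 4, benefit to others is external)
NE: All defect → everyone gets 0
If all cooperate: each receives (6)×6 - 4 = 32
Social dilemma: 32 > 0 but NE gives 0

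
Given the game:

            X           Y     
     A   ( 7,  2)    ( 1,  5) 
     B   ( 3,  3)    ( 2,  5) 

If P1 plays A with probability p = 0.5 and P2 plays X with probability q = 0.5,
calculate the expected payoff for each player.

E[P1] = 3.25, E[P2] = 3.75

Work:
E[P1] = p·q·π₁(A,X) + p·(1-q)·π₁(A,Y) + (1-p)·q·π₁(B,X) + (1-p)·(1-q)·π₁(B,Y)
= 0.5·0.5·7 + 0.5·0.5·1 + 0.5·0.5·3 + 0.5·0.5·2
= 3.25

E[P2] = 3.75 (similar calculation)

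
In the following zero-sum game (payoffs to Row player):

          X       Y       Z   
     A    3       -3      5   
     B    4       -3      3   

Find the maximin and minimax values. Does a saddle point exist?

Maximin = -3, Minimax = -3, Saddle: True

Work:
Row minimums: [-3, -3] → maximin = -3
Column maximums: [4, -3, 5] → minimax = -3
Saddle point exists! Game value = -3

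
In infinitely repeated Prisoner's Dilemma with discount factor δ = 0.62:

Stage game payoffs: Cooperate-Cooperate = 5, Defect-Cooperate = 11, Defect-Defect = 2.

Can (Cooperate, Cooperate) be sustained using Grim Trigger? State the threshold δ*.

δ* = 0.6667; since δ = 0.62 < 0.6667, cooperation cannot be sustained

Work:
For Grim Trigger:
Cooperate forever: 5/(1-δ)
Defect then punished: 11 + 2·δ/(1-δ)
Need: 5/(1-δ) ≥ 11 + 2·δ/(1-δ)
Solving: δ ≥ (T-R)/(T-P) = (11-5)/(11-2) = 0.6667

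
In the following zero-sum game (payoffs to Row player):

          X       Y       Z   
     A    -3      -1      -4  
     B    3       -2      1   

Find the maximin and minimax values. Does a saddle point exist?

Maximin = -2, Minimax = -1, Saddle: False

Work:
Row minimums: [-4, -2] → maximin = -2
Column maximums: [3, -1, 1] → minimax = -1
No saddle point (maximin ≠ minimax). Mixed strategy needed.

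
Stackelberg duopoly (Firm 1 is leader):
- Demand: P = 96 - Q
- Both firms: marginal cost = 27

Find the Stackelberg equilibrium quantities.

q₁* (leader) = 34.5, q₂* (follower) = 17.25

Work:
Follower's reaction: q₂ = (a - c - q₁)/2
Leader substitutes: π₁ = q₁·(a - q₁ - (a-c-q₁)/2 - c)
FOC: q₁* = (96 - 27)/2 = 34.50
Then: q₂* = (96 - 27 - 34.5)/2 = 17.25
Leader has first-mover advantage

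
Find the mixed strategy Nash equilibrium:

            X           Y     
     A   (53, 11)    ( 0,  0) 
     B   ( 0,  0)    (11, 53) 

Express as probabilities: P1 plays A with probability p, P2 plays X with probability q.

p = 0.8281, q = 0.1719

Work:
Find probabilities that make opponent indifferent:
P2 chooses q to make P1 indifferent between A and B
P1 chooses p to make P2 indifferent between X and Y
Mixed NE: P1 plays (A: 0.8281, B: 0.1719), P2 plays (X: 0.1719, Y: 0.8281)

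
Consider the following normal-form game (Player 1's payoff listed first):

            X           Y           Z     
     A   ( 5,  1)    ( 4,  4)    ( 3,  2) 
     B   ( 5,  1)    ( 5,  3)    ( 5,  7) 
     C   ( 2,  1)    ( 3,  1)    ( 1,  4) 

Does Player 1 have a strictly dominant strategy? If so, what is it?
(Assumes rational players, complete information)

No strictly dominant strategy exists for Player 1

Work:
A strategy strictly dominates another if it gives a strictly higher payoff against every opponent action. Compare each pair of P1's strategies column-by-column:
  A vs B: [5 vs 5, 4 vs 5, 3 vs 5] → A does not strictly dominate B (column X: 5 ≤ 5)
  A vs C: [5 vs 2, 4 vs 3, 3 vs 1] → A strictly dominates C
  B vs A: [5 vs 5, 5 vs 4, 5 vs 3] → B does not strictly dominate A (column X: 5 ≤ 5)
  B vs C: [5 vs 2, 5 vs 3, 5 vs 1] → B strictly dominates C
  C vs A: [2 vs 5, 3 vs 4, 1 vs 3] → C does not strictly dominate A (column X: 2 ≤ 5)
  C vs B: [2 vs 5, 3 vs 5, 1 vs 5] → C does not strictly dominate B (column X: 2 ≤ 5)
No single strategy strictly dominates all others → no strictly dominant strategy.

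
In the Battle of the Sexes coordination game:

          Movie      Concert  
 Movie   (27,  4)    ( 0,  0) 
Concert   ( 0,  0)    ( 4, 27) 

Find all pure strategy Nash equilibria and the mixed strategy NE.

Pure NE: (Movie, Movie) and (Concert, Concert); Mixed NE: p = 0.871, q = 0.129

Work:
Check pure NE:
(Movie, Movie): (27, 4) - no unilateral deviation beneficial
(Concert, Concert): (4, 27) - no unilateral deviation beneficial
Mixed NE: P1 plays Movie with p = 0.871, P2 plays Movie with q = 0.129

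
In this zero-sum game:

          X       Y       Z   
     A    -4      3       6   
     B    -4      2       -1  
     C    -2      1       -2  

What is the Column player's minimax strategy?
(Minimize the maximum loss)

Column should play X, value = -2

Work:
Column player minimizes Row's maximum payoff:
Column X: max payoff to Row = -2
Column Y: max payoff to Row = 3
Column Z: max payoff to Row = 6
Minimum is -2, achieved by column X.
Minimax strategy: X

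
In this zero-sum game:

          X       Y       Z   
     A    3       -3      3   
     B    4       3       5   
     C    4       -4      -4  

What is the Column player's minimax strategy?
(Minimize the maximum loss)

Column should play Y, value = 3

Work:
Column player minimizes Row's maximum payoff:
Column X: max payoff to Row = 4
Column Y: max payoff to Row = 3
Column Z: max payoff to Row = 5
Minimum is 3, achieved by column Y.
Minimax strategy: Y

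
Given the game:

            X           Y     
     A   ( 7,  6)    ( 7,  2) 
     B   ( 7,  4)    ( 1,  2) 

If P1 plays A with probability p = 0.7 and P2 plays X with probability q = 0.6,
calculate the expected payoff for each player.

E[P1] = 6.28, E[P2] = 4.04

Work:
E[P1] = p·q·π₁(A,X) + p·(1-q)·π₁(A,Y) + (1-p)·q·π₁(B,X) + (1-p)·(1-q)·π₁(B,Y)
= 0.7·0.6·7 + 0.7·0.4·7 + 0.3·0.6·7 + 0.3·0.4·1
= 6.28

E[P2] = 4.04 (similar calculation)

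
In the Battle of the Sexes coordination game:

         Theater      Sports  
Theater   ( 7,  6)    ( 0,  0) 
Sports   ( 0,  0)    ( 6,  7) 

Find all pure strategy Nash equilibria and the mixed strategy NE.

Pure NE: (Theater, Theater) and (Sports, Sports); Mixed NE: p = 0.5385, q = 0.4615

Work:
Check pure NE:
(Theater, Theater): (7, 6) - no unilateral deviation beneficial
(Sports, Sports): (6, 7) - no unilateral deviation beneficial
Mixed NE: P1 plays Theater with p = 0.5385, P2 plays Theater with q = 0.4615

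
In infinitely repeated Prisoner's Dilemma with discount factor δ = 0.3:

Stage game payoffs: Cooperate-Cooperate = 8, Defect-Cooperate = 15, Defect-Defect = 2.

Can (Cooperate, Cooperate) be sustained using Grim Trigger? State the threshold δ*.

δ* = 0.5385; since δ = 0.3 < 0.5385, cooperation cannot be sustained

Work:
For Grim Trigger:
Cooperate forever: 8/(1-δ)
Defect then punished: 15 + 2·δ/(1-δ)
Need: 8/(1-δ) ≥ 15 + 2·δ/(1-δ)
Solving: δ ≥ (T-R)/(T-P) = (15-8)/(15-2) = 0.5385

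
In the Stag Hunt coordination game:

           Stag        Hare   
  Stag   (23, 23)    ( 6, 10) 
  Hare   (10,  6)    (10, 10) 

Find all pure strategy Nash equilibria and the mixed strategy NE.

Pure NE: (Stag, Stag) and (Hare, Hare); Mixed NE: p = 0.2353, q = 0.2353

Work:
Check pure NE:
(Stag, Stag): (23, 23) - no unilateral deviation beneficial
(Hare, Hare): (10, 10) - no unilateral deviation beneficial
Mixed NE: P1 plays Stag with p = 0.2353, P2 plays Stag with q = 0.2353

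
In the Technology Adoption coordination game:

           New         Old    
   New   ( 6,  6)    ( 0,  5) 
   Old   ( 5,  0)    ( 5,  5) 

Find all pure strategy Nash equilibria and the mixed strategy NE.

Pure NE: (New, New) and (Old, Old); Mixed NE: p = 0.8333, q = 0.8333

Work:
Check pure NE:
(New, New): (6, 6) - no unilateral deviation beneficial
(Old, Old): (5, 5) - no unilateral deviation beneficial
Mixed NE: P1 plays New with p = 0.8333, P2 plays New with q = 0.8333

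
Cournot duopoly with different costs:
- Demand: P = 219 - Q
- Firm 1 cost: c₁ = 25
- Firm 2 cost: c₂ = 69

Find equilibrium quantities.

q₁* = 79.33, q₂* = 35.33

Work:
Reaction: q₁ = (219 - 25 - q₂)/2
Reaction: q₂ = (219 - 69 - q₁)/2
Solve simultaneously:
q₁* = (219 - 2×25 + 69)/3 = 79.33
q₂* = (219 - 2×69 + 25)/3 = 35.33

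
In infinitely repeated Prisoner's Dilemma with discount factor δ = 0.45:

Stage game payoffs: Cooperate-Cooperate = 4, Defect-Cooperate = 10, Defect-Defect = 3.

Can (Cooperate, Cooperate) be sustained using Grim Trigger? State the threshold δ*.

δ* = 0.8571; since δ = 0.45 < 0.8571, cooperation cannot be sustained

Work:
For Grim Trigger:
Cooperate forever: 4/(1-δ)
Defect then punished: 10 + 3·δ/(1-δ)
Need: 4/(1-δ) ≥ 10 + 3·δ/(1-δ)
Solving: δ ≥ (T-R)/(T-P) = (10-4)/(10-3) = 0.8571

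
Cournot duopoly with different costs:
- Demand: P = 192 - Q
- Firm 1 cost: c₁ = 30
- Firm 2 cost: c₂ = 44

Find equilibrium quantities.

q₁* = 58.67, q₂* = 44.67

Work:
Reaction: q₁ = (192 - 30 - q₂)/2
Reaction: q₂ = (192 - 44 - q₁)/2
Solve simultaneously:
q₁* = (192 - 2×30 + 44)/3 = 58.67
q₂* = (192 - 2×44 + 30)/3 = 44.67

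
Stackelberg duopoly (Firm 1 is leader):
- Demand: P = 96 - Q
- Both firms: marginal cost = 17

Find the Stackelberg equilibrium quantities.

q₁* (leader) = 39.5, q₂* (follower) = 19.75

Work:
Follower's reaction: q₂ = (a - c - q₁)/2
Leader substitutes: π₁ = q₁·(a - q₁ - (a-c-q₁)/2 - c)
FOC: q₁* = (96 - 17)/2 = 39.50
Then: q₂* = (96 - 17 - 39.5)/2 = 19.75
Leader has first-mover advantage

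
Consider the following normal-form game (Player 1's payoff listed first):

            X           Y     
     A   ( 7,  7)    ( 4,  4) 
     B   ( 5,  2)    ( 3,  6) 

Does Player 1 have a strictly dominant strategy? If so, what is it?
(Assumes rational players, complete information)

Yes, Player 1's strictly dominant strategy is A

Work:
A strategy strictly dominates another if it gives a strictly higher payoff against every opponent action. Compare each pair of P1's strategies column-by-column:
  A vs B: [7 vs 5, 4 vs 3] → A strictly dominates B
  B vs A: [5 vs 7, 3 vs 4] → B does not strictly dominate A (column X: 5 ≤ 7)
A strictly dominates every other strategy → strictly dominant.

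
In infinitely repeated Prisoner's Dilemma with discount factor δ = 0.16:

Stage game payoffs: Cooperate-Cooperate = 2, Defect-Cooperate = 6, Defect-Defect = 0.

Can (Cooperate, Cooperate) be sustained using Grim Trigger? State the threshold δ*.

δ* = 0.6667; since δ = 0.16 < 0.6667, cooperation cannot be sustained

Work:
For Grim Trigger:
Cooperate forever: 2/(1-δ)
Defect then punished: 6 + 0·δ/(1-δ)
Need: 2/(1-δ) ≥ 6 + 0·δ/(1-δ)
Solving: δ ≥ (T-R)/(T-P) = (6-2)/(6-0) = 0.6667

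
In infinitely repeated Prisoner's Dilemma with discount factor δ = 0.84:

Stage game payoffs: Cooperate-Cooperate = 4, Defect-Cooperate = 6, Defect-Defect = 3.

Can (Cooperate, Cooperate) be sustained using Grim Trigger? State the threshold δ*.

δ* = 0.6667; since δ = 0.84 ≥ 0.6667, cooperation can be sustained

Work:
For Grim Trigger:
Cooperate forever: 4/(1-δ)
Defect then punished: 6 + 3·δ/(1-δ)
Need: 4/(1-δ) ≥ 6 + 3·δ/(1-δ)
Solving: δ ≥ (T-R)/(T-P) = (6-4)/(6-3) = 0.6667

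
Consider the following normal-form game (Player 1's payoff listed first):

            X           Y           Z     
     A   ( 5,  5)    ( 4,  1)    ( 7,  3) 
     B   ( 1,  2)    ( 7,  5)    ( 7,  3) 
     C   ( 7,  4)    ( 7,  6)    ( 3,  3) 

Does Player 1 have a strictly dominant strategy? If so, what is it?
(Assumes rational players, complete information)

No strictly dominant strategy exists for Player 1

Work:
A strategy strictly dominates another if it gives a strictly higher payoff against every opponent action. Compare each pair of P1's strategies column-by-column:
  A vs B: [5 vs 1, 4 vs 7, 7 vs 7] → A does not strictly dominate B (column Y: 4 ≤ 7)
  A vs C: [5 vs 7, 4 vs 7, 7 vs 3] → A does not strictly dominate C (column X: 5 ≤ 7)
  B vs A: [1 vs 5, 7 vs 4, 7 vs 7] → B does not strictly dominate A (column X: 1 ≤ 5)
  B vs C: [1 vs 7, 7 vs 7, 7 vs 3] → B does not strictly dominate C (column X: 1 ≤ 7)
  C vs A: [7 vs 5, 7 vs 4, 3 vs 7] → C does not strictly dominate A (column Z: 3 ≤ 7)
  C vs B: [7 vs 1, 7 vs 7, 3 vs 7] → C does not strictly dominate B (column Y: 7 ≤ 7)
No single strategy strictly dominates all others → no strictly dominant strategy.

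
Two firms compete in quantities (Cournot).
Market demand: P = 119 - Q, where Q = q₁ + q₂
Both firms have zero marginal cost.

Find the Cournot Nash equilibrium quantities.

q₁* = q₂* = 39.67; P* = 39.67

Work:
Profit: π_i = P·q_i = (a - q_i - q_j)·q_i
FOC: ∂π_i/∂q_i = a - 2q_i - q_j = 0
Reaction function: q_i = (119 - q_j)/2
Symmetry: q* = 119/3 = 39.67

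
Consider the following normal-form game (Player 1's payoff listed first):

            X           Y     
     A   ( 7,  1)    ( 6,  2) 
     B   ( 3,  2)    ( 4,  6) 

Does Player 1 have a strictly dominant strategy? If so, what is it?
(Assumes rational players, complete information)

Yes, Player 1's strictly dominant strategy is A

Work:
A strategy strictly dominates another if it gives a strictly higher payoff against every opponent action. Compare each pair of P1's strategies column-by-column:
  A vs B: [7 vs 3, 6 vs 4] → A strictly dominates B
  B vs A: [3 vs 7, 4 vs 6] → B does not strictly dominate A (column X: 3 ≤ 7)
A strictly dominates every other strategy → strictly dominant.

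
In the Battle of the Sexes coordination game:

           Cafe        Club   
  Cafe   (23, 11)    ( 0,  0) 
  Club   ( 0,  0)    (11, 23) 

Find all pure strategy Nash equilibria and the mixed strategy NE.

Pure NE: (Cafe, Cafe) and (Club, Club); Mixed NE: p = 0.6765, q = 0.3235

Work:
Check pure NE:
(Cafe, Cafe): (23, 11) - no unilateral deviation beneficial
(Club, Club): (11, 23) - no unilateral deviation beneficial
Mixed NE: P1 plays Cafe with p = 0.6765, P2 plays Cafe with q = 0.3235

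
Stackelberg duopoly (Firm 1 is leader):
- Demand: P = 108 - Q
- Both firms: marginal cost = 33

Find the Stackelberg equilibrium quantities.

q₁* (leader) = 37.5, q₂* (follower) = 18.75

Work:
Follower's reaction: q₂ = (a - c - q₁)/2
Leader substitutes: π₁ = q₁·(a - q₁ - (a-c-q₁)/2 - c)
FOC: q₁* = (108 - 33)/2 = 37.50
Then: q₂* = (108 - 33 - 37.5)/2 = 18.75
Leader has first-mover advantage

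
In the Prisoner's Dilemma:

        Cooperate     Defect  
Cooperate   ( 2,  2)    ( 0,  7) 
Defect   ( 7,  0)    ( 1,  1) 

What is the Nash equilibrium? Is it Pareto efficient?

(Defect, Defect) is NE; not Pareto efficient

Work:
Defect dominates Cooperate for both players:
If P2 cooperates: Defect (7) > Cooperate (2)
If P2 defects: Defect (1) > Cooperate (0)
NE: (Defect, Defect) with payoff (1, 1)
But (Cooperate, Cooperate) = (2, 2) Pareto dominates (1, 1)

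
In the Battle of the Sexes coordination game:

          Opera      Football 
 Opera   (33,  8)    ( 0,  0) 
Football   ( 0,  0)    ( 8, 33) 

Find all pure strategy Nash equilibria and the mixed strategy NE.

Pure NE: (Opera, Opera) and (Football, Football); Mixed NE: p = 0.8049, q = 0.1951

Work:
Check pure NE:
(Opera, Opera): (33, 8) - no unilateral deviation beneficial
(Football, Football): (8, 33) - no unilateral deviation beneficial
Mixed NE: P1 plays Opera with p = 0.8049, P2 plays Opera with q = 0.1951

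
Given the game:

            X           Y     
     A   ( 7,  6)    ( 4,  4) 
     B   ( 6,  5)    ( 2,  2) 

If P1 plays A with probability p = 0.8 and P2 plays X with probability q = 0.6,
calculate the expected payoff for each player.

E[P1] = 5.52, E[P2] = 4.92

Work:
E[P1] = p·q·π₁(A,X) + p·(1-q)·π₁(A,Y) + (1-p)·q·π₁(B,X) + (1-p)·(1-q)·π₁(B,Y)
= 0.8·0.6·7 + 0.8·0.4·4 + 0.2·0.6·6 + 0.2·0.4·2
= 5.52

E[P2] = 4.92 (similar calculation)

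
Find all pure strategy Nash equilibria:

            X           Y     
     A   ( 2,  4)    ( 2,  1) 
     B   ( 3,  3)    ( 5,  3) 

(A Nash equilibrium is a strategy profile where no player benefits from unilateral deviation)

Nash equilibrium: (B, X), (B, Y)

Work:
Best responses:
  P1 vs X: payoffs [2, 3] → best response B (payoff 3)
  P1 vs Y: payoffs [2, 5] → best response B (payoff 5)
  P2 vs A: payoffs [4, 1] → best response X (payoff 4)
  P2 vs B: payoffs [3, 3] → best response X/Y (payoff 3)
Mutual best responses: (B,X), (B,Y) → Nash equilibria.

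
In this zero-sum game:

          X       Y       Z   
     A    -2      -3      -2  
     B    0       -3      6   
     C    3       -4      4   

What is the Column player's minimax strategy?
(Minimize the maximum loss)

Column should play Y, value = -3

Work:
Column player minimizes Row's maximum payoff:
Column X: max payoff to Row = 3
Column Y: max payoff to Row = -3
Column Z: max payoff to Row = 6
Minimum is -3, achieved by column Y.
Minimax strategy: Y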